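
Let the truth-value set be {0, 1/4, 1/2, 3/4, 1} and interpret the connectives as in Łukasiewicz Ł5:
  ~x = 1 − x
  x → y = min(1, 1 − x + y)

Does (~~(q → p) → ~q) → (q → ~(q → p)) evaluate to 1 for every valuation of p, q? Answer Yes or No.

Yes

At p = 3/4, q = 1/2, for instance:
q → p = 1/2 → 3/4 = 1
~(q → p) = ~1 = 0
~~(q → p) = ~0 = 1
~q = ~1/2 = 1/2
~~(q → p) → ~q = 1 → 1/2 = 1/2
q → ~(q → p) = 1/2 → 0 = 1/2
(~~(q → p) → ~q) → (q → ~(q → p)) = 1/2 → 1/2 = 1
and checking the remaining 24 assignments likewise gives ≥ 1 in every case.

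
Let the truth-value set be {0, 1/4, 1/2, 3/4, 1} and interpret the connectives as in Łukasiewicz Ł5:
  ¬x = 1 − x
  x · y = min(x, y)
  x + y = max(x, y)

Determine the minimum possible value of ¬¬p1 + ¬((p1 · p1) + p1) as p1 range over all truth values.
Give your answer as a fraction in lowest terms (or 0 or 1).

Take p1 = 1/2:
¬p1 = ¬1/2 = 1/2
¬¬p1 = ¬1/2 = 1/2
p1 · p1 = 1/2 · 1/2 = 1/2
(p1 · p1) + p1 = 1/2 + 1/2 = 1/2
¬((p1 · p1) + p1) = ¬1/2 = 1/2
¬¬p1 + ¬((p1 · p1) + p1) = 1/2 + 1/2 = 1/2
No assignment yields a value below 1/2, so this is the minimum.

1/2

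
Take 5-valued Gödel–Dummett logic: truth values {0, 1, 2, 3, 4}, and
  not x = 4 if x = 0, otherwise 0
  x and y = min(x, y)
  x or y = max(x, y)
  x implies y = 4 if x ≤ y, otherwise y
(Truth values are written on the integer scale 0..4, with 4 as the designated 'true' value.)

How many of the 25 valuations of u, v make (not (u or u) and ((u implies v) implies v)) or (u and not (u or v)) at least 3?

value 4: 1 assignment (counts)
value 3: 1 assignment (counts)
value 2: 1 assignment
value 1: 1 assignment
value 0: 21 assignments
So 2 of the 25 assignments meet the threshold.

2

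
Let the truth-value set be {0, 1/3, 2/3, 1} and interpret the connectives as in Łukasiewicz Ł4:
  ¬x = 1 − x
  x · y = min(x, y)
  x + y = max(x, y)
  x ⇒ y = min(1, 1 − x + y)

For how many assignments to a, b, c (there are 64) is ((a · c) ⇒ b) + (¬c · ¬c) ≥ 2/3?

59

value 1: 50 assignments (counts)
value 2/3: 9 assignments (counts)
value 1/3: 4 assignments
value 0: 1 assignment
So 59 of the 64 assignments meet the threshold.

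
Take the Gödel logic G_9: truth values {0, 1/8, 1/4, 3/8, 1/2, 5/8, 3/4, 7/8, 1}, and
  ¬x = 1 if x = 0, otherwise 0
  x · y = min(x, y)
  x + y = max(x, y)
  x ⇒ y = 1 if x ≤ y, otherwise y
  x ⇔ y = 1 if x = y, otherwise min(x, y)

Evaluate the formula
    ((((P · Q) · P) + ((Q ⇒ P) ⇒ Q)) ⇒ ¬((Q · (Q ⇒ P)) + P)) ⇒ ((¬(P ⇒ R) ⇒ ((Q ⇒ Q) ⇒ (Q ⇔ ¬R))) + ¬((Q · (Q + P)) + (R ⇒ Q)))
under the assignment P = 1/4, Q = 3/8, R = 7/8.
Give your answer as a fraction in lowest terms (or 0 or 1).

P · Q = 1/4 · 3/8 = 1/4
(P · Q) · P = 1/4 · 1/4 = 1/4
Q ⇒ P = 3/8 ⇒ 1/4 = 1/4
(Q ⇒ P) ⇒ Q = 1/4 ⇒ 3/8 = 1
((P · Q) · P) + ((Q ⇒ P) ⇒ Q) = 1/4 + 1 = 1
Q ⇒ P = 3/8 ⇒ 1/4 = 1/4
Q · (Q ⇒ P) = 3/8 · 1/4 = 1/4
(Q · (Q ⇒ P)) + P = 1/4 + 1/4 = 1/4
¬((Q · (Q ⇒ P)) + P) = ¬1/4 = 0
(((P · Q) · P) + ((Q ⇒ P) ⇒ Q)) ⇒ ¬((Q · (Q ⇒ P)) + P) = 1 ⇒ 0 = 0
P ⇒ R = 1/4 ⇒ 7/8 = 1
¬(P ⇒ R) = ¬1 = 0
Q ⇒ Q = 3/8 ⇒ 3/8 = 1
¬R = ¬7/8 = 0
Q ⇔ ¬R = 3/8 ⇔ 0 = 0
(Q ⇒ Q) ⇒ (Q ⇔ ¬R) = 1 ⇒ 0 = 0
¬(P ⇒ R) ⇒ ((Q ⇒ Q) ⇒ (Q ⇔ ¬R)) = 0 ⇒ 0 = 1
Q + P = 3/8 + 1/4 = 3/8
Q · (Q + P) = 3/8 · 3/8 = 3/8
R ⇒ Q = 7/8 ⇒ 3/8 = 3/8
(Q · (Q + P)) + (R ⇒ Q) = 3/8 + 3/8 = 3/8
¬((Q · (Q + P)) + (R ⇒ Q)) = ¬3/8 = 0
(¬(P ⇒ R) ⇒ ((Q ⇒ Q) ⇒ (Q ⇔ ¬R))) + ¬((Q · (Q + P)) + (R ⇒ Q)) = 1 + 0 = 1
((((P · Q) · P) + ((Q ⇒ P) ⇒ Q)) ⇒ ¬((Q · (Q ⇒ P)) + P)) ⇒ ((¬(P ⇒ R) ⇒ ((Q ⇒ Q) ⇒ (Q ⇔ ¬R))) + ¬((Q · (Q + P)) + (R ⇒ Q))) = 0 ⇒ 1 = 1

1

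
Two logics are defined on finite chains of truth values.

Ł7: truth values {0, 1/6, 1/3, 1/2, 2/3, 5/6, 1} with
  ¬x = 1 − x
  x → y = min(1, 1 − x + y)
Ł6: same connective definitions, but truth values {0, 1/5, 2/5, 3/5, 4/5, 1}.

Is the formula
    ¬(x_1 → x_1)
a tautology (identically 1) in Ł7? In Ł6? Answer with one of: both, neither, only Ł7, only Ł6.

In Ł7: at x_1 = 0 the value is 0 — not a tautology.
In Ł6: at x_1 = 0 the value is 0 — not a tautology.

neither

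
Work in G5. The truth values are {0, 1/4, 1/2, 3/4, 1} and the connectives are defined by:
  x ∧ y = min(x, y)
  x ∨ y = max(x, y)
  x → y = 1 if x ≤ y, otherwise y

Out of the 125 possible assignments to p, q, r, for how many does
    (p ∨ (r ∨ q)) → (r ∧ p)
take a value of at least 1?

value 1: 15 assignments (counts)
value 3/4: 11 assignments
value 1/2: 22 assignments
value 1/4: 33 assignments
value 0: 44 assignments
So 15 of the 125 assignments meet the threshold.

15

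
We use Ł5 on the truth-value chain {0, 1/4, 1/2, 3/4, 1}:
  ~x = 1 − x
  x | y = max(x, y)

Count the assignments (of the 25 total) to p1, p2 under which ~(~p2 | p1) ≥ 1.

1

value 1: 1 assignment (counts)
value 3/4: 3 assignments
value 1/2: 5 assignments
value 1/4: 7 assignments
value 0: 9 assignments
So 1 of the 25 assignments meets the threshold.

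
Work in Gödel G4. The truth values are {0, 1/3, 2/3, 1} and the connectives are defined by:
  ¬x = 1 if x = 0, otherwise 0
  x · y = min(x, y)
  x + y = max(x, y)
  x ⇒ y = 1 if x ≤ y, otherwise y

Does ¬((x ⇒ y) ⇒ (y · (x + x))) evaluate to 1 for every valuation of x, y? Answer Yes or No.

Counterexample: take x = 1/3, y = 0.
x ⇒ y = 1/3 ⇒ 0 = 0
x + x = 1/3 + 1/3 = 1/3
y · (x + x) = 0 · 1/3 = 0
(x ⇒ y) ⇒ (y · (x + x)) = 0 ⇒ 0 = 1
¬((x ⇒ y) ⇒ (y · (x + x))) = ¬1 = 0
This gives 0 ≠ 1.

No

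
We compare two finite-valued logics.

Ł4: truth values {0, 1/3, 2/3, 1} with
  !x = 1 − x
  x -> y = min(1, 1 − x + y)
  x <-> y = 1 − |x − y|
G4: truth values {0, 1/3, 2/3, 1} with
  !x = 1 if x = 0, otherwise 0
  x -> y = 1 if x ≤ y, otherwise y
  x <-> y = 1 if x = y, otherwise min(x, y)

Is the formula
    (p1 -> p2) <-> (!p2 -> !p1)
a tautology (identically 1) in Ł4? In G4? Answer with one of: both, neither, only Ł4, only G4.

only Ł4

In Ł4: every assignment gives 1 — tautology.
In G4: at p1 = 2/3, p2 = 1/3 the value is 1/3 — not a tautology.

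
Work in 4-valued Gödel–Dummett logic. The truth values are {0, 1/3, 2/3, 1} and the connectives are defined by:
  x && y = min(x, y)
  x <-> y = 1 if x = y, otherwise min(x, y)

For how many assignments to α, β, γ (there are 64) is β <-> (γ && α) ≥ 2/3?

20

value 1: 16 assignments (counts)
value 2/3: 4 assignments (counts)
value 1/3: 14 assignments
value 0: 30 assignments
So 20 of the 64 assignments meet the threshold.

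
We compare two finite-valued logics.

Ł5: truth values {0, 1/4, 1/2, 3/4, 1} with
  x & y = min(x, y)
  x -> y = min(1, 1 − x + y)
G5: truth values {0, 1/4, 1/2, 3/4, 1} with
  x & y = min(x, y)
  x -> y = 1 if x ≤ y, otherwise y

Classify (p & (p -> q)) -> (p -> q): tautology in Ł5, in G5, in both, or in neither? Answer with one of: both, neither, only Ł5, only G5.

both

In Ł5: every assignment gives 1 — tautology.
In G5: every assignment gives 1 — tautology.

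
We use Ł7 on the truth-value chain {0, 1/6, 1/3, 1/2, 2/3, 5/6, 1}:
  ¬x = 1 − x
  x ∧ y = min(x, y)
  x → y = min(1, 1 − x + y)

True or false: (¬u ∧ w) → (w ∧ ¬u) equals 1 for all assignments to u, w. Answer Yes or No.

Yes

At u = 1/3, w = 2/3, for instance:
¬u = ¬1/3 = 2/3
¬u ∧ w = 2/3 ∧ 2/3 = 2/3
w ∧ ¬u = 2/3 ∧ 2/3 = 2/3
(¬u ∧ w) → (w ∧ ¬u) = 2/3 → 2/3 = 1
and checking the remaining 48 assignments likewise gives ≥ 1 in every case.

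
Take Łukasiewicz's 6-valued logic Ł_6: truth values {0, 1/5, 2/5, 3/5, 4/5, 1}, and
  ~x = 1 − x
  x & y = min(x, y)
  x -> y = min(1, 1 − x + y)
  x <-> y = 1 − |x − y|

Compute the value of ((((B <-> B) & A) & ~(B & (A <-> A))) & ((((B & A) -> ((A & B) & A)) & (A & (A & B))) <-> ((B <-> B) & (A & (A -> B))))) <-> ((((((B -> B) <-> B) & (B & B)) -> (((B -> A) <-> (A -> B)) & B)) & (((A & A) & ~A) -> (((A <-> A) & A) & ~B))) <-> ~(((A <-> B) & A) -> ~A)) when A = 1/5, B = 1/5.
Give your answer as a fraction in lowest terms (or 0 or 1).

4/5

B <-> B = 1/5 <-> 1/5 = 1
(B <-> B) & A = 1 & 1/5 = 1/5
A <-> A = 1/5 <-> 1/5 = 1
B & (A <-> A) = 1/5 & 1 = 1/5
~(B & (A <-> A)) = ~1/5 = 4/5
((B <-> B) & A) & ~(B & (A <-> A)) = 1/5 & 4/5 = 1/5
B & A = 1/5 & 1/5 = 1/5
A & B = 1/5 & 1/5 = 1/5
(A & B) & A = 1/5 & 1/5 = 1/5
(B & A) -> ((A & B) & A) = 1/5 -> 1/5 = 1
A & B = 1/5 & 1/5 = 1/5
A & (A & B) = 1/5 & 1/5 = 1/5
((B & A) -> ((A & B) & A)) & (A & (A & B)) = 1 & 1/5 = 1/5
B <-> B = 1/5 <-> 1/5 = 1
A -> B = 1/5 -> 1/5 = 1
A & (A -> B) = 1/5 & 1 = 1/5
(B <-> B) & (A & (A -> B)) = 1 & 1/5 = 1/5
(((B & A) -> ((A & B) & A)) & (A & (A & B))) <-> ((B <-> B) & (A & (A -> B))) = 1/5 <-> 1/5 = 1
(((B <-> B) & A) & ~(B & (A <-> A))) & ((((B & A) -> ((A & B) & A)) & (A & (A & B))) <-> ((B <-> B) & (A & (A -> B)))) = 1/5 & 1 = 1/5
B -> B = 1/5 -> 1/5 = 1
(B -> B) <-> B = 1 <-> 1/5 = 1/5
B & B = 1/5 & 1/5 = 1/5
((B -> B) <-> B) & (B & B) = 1/5 & 1/5 = 1/5
B -> A = 1/5 -> 1/5 = 1
A -> B = 1/5 -> 1/5 = 1
(B -> A) <-> (A -> B) = 1 <-> 1 = 1
((B -> A) <-> (A -> B)) & B = 1 & 1/5 = 1/5
(((B -> B) <-> B) & (B & B)) -> (((B -> A) <-> (A -> B)) & B) = 1/5 -> 1/5 = 1
A & A = 1/5 & 1/5 = 1/5
~A = ~1/5 = 4/5
(A & A) & ~A = 1/5 & 4/5 = 1/5
A <-> A = 1/5 <-> 1/5 = 1
(A <-> A) & A = 1 & 1/5 = 1/5
~B = ~1/5 = 4/5
((A <-> A) & A) & ~B = 1/5 & 4/5 = 1/5
((A & A) & ~A) -> (((A <-> A) & A) & ~B) = 1/5 -> 1/5 = 1
((((B -> B) <-> B) & (B & B)) -> (((B -> A) <-> (A -> B)) & B)) & (((A & A) & ~A) -> (((A <-> A) & A) & ~B)) = 1 & 1 = 1
A <-> B = 1/5 <-> 1/5 = 1
(A <-> B) & A = 1 & 1/5 = 1/5
~A = ~1/5 = 4/5
((A <-> B) & A) -> ~A = 1/5 -> 4/5 = 1
~(((A <-> B) & A) -> ~A) = ~1 = 0
(((((B -> B) <-> B) & (B & B)) -> (((B -> A) <-> (A -> B)) & B)) & (((A & A) & ~A) -> (((A <-> A) & A) & ~B))) <-> ~(((A <-> B) & A) -> ~A) = 1 <-> 0 = 0
((((B <-> B) & A) & ~(B & (A <-> A))) & ((((B & A) -> ((A & B) & A)) & (A & (A & B))) <-> ((B <-> B) & (A & (A -> B))))) <-> ((((((B -> B) <-> B) & (B & B)) -> (((B -> A) <-> (A -> B)) & B)) & (((A & A) & ~A) -> (((A <-> A) & A) & ~B))) <-> ~(((A <-> B) & A) -> ~A)) = 1/5 <-> 0 = 4/5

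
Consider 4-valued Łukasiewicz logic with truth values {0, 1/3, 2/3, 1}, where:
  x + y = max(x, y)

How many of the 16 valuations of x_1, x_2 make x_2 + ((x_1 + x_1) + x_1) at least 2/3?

12

x_1 = 0, x_2 = 0 ↦ 0  <
x_1 = 0, x_2 = 1/3 ↦ 1/3  <
x_1 = 0, x_2 = 2/3 ↦ 2/3  ≥
x_1 = 0, x_2 = 1 ↦ 1  ≥
x_1 = 1/3, x_2 = 0 ↦ 1/3  <
x_1 = 1/3, x_2 = 1/3 ↦ 1/3  <
x_1 = 1/3, x_2 = 2/3 ↦ 2/3  ≥
x_1 = 1/3, x_2 = 1 ↦ 1  ≥
x_1 = 2/3, x_2 = 0 ↦ 2/3  ≥
x_1 = 2/3, x_2 = 1/3 ↦ 2/3  ≥
x_1 = 2/3, x_2 = 2/3 ↦ 2/3  ≥
x_1 = 2/3, x_2 = 1 ↦ 1  ≥
x_1 = 1, x_2 = 0 ↦ 1  ≥
x_1 = 1, x_2 = 1/3 ↦ 1  ≥
x_1 = 1, x_2 = 2/3 ↦ 1  ≥
x_1 = 1, x_2 = 1 ↦ 1  ≥
So 12 of the 16 assignments meet the threshold.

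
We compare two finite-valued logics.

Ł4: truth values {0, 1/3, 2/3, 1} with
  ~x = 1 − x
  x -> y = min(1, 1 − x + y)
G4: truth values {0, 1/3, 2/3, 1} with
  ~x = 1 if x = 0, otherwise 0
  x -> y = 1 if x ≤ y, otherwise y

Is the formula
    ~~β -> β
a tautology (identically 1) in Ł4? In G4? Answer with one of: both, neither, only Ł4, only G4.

only Ł4

In Ł4: every assignment gives 1 — tautology.
In G4: at β = 1/3 the value is 1/3 — not a tautology.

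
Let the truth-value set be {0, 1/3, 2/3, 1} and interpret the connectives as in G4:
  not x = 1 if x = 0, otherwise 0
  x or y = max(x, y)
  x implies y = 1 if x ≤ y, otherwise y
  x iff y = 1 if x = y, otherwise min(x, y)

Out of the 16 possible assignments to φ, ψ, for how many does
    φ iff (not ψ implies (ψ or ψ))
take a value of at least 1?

4

φ = 0, ψ = 0 ↦ 1  ≥
φ = 0, ψ = 1/3 ↦ 0  <
φ = 0, ψ = 2/3 ↦ 0  <
φ = 0, ψ = 1 ↦ 0  <
φ = 1/3, ψ = 0 ↦ 0  <
φ = 1/3, ψ = 1/3 ↦ 1/3  <
φ = 1/3, ψ = 2/3 ↦ 1/3  <
φ = 1/3, ψ = 1 ↦ 1/3  <
φ = 2/3, ψ = 0 ↦ 0  <
φ = 2/3, ψ = 1/3 ↦ 2/3  <
φ = 2/3, ψ = 2/3 ↦ 2/3  <
φ = 2/3, ψ = 1 ↦ 2/3  <
φ = 1, ψ = 0 ↦ 0  <
φ = 1, ψ = 1/3 ↦ 1  ≥
φ = 1, ψ = 2/3 ↦ 1  ≥
φ = 1, ψ = 1 ↦ 1  ≥
So 4 of the 16 assignments meet the threshold.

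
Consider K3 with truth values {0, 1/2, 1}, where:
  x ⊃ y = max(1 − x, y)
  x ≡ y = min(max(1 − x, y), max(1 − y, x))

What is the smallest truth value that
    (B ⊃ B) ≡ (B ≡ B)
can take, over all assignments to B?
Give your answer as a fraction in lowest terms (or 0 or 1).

Take B = 1/2:
B ⊃ B = 1/2 ⊃ 1/2 = 1/2
B ≡ B = 1/2 ≡ 1/2 = 1/2
(B ⊃ B) ≡ (B ≡ B) = 1/2 ≡ 1/2 = 1/2
No assignment yields a value below 1/2, so this is the minimum.

1/2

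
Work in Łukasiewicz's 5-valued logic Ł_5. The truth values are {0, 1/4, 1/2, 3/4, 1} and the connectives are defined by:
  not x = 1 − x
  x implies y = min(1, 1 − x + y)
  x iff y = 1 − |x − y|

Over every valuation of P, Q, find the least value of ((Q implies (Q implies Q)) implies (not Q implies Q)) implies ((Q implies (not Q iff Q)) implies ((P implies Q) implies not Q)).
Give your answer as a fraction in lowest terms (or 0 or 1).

1/2

Take P = 0, Q = 1/2:
Q implies Q = 1/2 implies 1/2 = 1
Q implies (Q implies Q) = 1/2 implies 1 = 1
not Q = not 1/2 = 1/2
not Q implies Q = 1/2 implies 1/2 = 1
(Q implies (Q implies Q)) implies (not Q implies Q) = 1 implies 1 = 1
not Q = not 1/2 = 1/2
not Q iff Q = 1/2 iff 1/2 = 1
Q implies (not Q iff Q) = 1/2 implies 1 = 1
P implies Q = 0 implies 1/2 = 1
not Q = not 1/2 = 1/2
(P implies Q) implies not Q = 1 implies 1/2 = 1/2
(Q implies (not Q iff Q)) implies ((P implies Q) implies not Q) = 1 implies 1/2 = 1/2
((Q implies (Q implies Q)) implies (not Q implies Q)) implies ((Q implies (not Q iff Q)) implies ((P implies Q) implies not Q)) = 1 implies 1/2 = 1/2
No assignment yields a value below 1/2, so this is the minimum.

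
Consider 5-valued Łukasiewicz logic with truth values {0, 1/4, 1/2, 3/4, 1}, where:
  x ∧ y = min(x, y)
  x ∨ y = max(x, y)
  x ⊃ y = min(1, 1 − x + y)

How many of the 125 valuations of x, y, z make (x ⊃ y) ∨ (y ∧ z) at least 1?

value 1: 75 assignments (counts)
value 3/4: 20 assignments
value 1/2: 15 assignments
value 1/4: 10 assignments
value 0: 5 assignments
So 75 of the 125 assignments meet the threshold.

75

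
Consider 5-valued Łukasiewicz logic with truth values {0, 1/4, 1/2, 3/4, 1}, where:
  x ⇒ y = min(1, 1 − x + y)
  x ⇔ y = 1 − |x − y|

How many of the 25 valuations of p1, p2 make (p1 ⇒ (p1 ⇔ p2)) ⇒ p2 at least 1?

value 1: 9 assignments (counts)
value 3/4: 4 assignments
value 1/2: 6 assignments
value 1/4: 3 assignments
value 0: 3 assignments
So 9 of the 25 assignments meet the threshold.

9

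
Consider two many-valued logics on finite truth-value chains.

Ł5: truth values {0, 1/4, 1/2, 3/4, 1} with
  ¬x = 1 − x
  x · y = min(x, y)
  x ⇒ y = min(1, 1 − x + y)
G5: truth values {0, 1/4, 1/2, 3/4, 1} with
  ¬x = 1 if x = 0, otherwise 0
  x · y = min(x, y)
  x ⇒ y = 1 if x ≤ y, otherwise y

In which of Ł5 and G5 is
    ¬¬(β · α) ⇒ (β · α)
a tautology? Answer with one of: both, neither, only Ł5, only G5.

In Ł5: every assignment gives 1 — tautology.
In G5: at α = 1/4, β = 1/4 the value is 1/4 — not a tautology.

only Ł5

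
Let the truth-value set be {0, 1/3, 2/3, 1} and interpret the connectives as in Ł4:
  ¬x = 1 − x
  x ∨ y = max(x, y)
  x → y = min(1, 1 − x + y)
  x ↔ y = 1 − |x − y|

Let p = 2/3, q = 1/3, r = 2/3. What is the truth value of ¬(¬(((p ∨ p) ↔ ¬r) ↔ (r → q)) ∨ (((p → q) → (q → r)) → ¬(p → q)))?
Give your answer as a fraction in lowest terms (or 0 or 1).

2/3

p ∨ p = 2/3 ∨ 2/3 = 2/3
¬r = ¬2/3 = 1/3
(p ∨ p) ↔ ¬r = 2/3 ↔ 1/3 = 2/3
r → q = 2/3 → 1/3 = 2/3
((p ∨ p) ↔ ¬r) ↔ (r → q) = 2/3 ↔ 2/3 = 1
¬(((p ∨ p) ↔ ¬r) ↔ (r → q)) = ¬1 = 0
p → q = 2/3 → 1/3 = 2/3
q → r = 1/3 → 2/3 = 1
(p → q) → (q → r) = 2/3 → 1 = 1
p → q = 2/3 → 1/3 = 2/3
¬(p → q) = ¬2/3 = 1/3
((p → q) → (q → r)) → ¬(p → q) = 1 → 1/3 = 1/3
¬(((p ∨ p) ↔ ¬r) ↔ (r → q)) ∨ (((p → q) → (q → r)) → ¬(p → q)) = 0 ∨ 1/3 = 1/3
¬(¬(((p ∨ p) ↔ ¬r) ↔ (r → q)) ∨ (((p → q) → (q → r)) → ¬(p → q))) = ¬1/3 = 2/3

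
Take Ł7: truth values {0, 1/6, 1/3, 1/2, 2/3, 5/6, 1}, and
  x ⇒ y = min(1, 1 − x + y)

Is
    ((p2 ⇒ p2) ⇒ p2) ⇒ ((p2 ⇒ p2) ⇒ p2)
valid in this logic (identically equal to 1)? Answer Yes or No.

Yes

p2 = 0 ↦ 1
p2 = 1/6 ↦ 1
p2 = 1/3 ↦ 1
p2 = 1/2 ↦ 1
p2 = 2/3 ↦ 1
p2 = 5/6 ↦ 1
p2 = 1 ↦ 1
Every assignment gives a value ≥ 1.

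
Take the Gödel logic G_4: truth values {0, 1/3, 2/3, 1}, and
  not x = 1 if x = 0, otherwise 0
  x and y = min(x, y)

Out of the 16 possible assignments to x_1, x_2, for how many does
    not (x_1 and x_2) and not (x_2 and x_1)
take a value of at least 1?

x_1 = 0, x_2 = 0 ↦ 1  ≥
x_1 = 0, x_2 = 1/3 ↦ 1  ≥
x_1 = 0, x_2 = 2/3 ↦ 1  ≥
x_1 = 0, x_2 = 1 ↦ 1  ≥
x_1 = 1/3, x_2 = 0 ↦ 1  ≥
x_1 = 1/3, x_2 = 1/3 ↦ 0  <
x_1 = 1/3, x_2 = 2/3 ↦ 0  <
x_1 = 1/3, x_2 = 1 ↦ 0  <
x_1 = 2/3, x_2 = 0 ↦ 1  ≥
x_1 = 2/3, x_2 = 1/3 ↦ 0  <
x_1 = 2/3, x_2 = 2/3 ↦ 0  <
x_1 = 2/3, x_2 = 1 ↦ 0  <
x_1 = 1, x_2 = 0 ↦ 1  ≥
x_1 = 1, x_2 = 1/3 ↦ 0  <
x_1 = 1, x_2 = 2/3 ↦ 0  <
x_1 = 1, x_2 = 1 ↦ 0  <
So 7 of the 16 assignments meet the threshold.

7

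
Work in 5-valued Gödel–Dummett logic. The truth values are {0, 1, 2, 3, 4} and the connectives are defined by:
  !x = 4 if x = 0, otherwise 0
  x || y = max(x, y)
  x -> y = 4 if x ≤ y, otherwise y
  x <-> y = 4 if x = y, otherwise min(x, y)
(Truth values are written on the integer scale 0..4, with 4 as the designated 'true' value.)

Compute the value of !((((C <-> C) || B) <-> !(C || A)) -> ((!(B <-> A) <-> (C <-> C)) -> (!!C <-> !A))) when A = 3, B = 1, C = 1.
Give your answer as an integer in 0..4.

C <-> C = 1 <-> 1 = 4
(C <-> C) || B = 4 || 1 = 4
C || A = 1 || 3 = 3
!(C || A) = !3 = 0
((C <-> C) || B) <-> !(C || A) = 4 <-> 0 = 0
B <-> A = 1 <-> 3 = 1
!(B <-> A) = !1 = 0
C <-> C = 1 <-> 1 = 4
!(B <-> A) <-> (C <-> C) = 0 <-> 4 = 0
!C = !1 = 0
!!C = !0 = 4
!A = !3 = 0
!!C <-> !A = 4 <-> 0 = 0
(!(B <-> A) <-> (C <-> C)) -> (!!C <-> !A) = 0 -> 0 = 4
(((C <-> C) || B) <-> !(C || A)) -> ((!(B <-> A) <-> (C <-> C)) -> (!!C <-> !A)) = 0 -> 4 = 4
!((((C <-> C) || B) <-> !(C || A)) -> ((!(B <-> A) <-> (C <-> C)) -> (!!C <-> !A))) = !4 = 0

0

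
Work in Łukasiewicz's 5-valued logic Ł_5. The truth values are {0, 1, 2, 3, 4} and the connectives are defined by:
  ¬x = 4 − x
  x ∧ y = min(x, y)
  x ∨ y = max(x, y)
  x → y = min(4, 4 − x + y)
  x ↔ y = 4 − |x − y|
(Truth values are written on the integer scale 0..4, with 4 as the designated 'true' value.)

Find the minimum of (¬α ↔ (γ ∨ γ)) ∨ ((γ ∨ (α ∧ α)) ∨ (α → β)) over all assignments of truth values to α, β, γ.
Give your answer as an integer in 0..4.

Take α = 2, β = 0, γ = 0:
¬α = ¬2 = 2
γ ∨ γ = 0 ∨ 0 = 0
¬α ↔ (γ ∨ γ) = 2 ↔ 0 = 2
α ∧ α = 2 ∧ 2 = 2
γ ∨ (α ∧ α) = 0 ∨ 2 = 2
α → β = 2 → 0 = 2
(γ ∨ (α ∧ α)) ∨ (α → β) = 2 ∨ 2 = 2
(¬α ↔ (γ ∨ γ)) ∨ ((γ ∨ (α ∧ α)) ∨ (α → β)) = 2 ∨ 2 = 2
No assignment yields a value below 2, so this is the minimum.

2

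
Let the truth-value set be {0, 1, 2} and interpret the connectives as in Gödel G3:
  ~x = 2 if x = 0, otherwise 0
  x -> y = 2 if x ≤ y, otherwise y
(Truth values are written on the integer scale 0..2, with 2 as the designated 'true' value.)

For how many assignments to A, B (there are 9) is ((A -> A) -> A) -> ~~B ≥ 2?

A = 0, B = 0 ↦ 2  ≥
A = 0, B = 1 ↦ 2  ≥
A = 0, B = 2 ↦ 2  ≥
A = 1, B = 0 ↦ 0  <
A = 1, B = 1 ↦ 2  ≥
A = 1, B = 2 ↦ 2  ≥
A = 2, B = 0 ↦ 0  <
A = 2, B = 1 ↦ 2  ≥
A = 2, B = 2 ↦ 2  ≥
So 7 of the 9 assignments meet the threshold.

7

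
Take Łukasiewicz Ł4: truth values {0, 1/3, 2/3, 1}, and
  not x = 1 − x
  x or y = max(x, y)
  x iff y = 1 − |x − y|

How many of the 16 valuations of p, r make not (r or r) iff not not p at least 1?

p = 0, r = 0 ↦ 0  <
p = 0, r = 1/3 ↦ 1/3  <
p = 0, r = 2/3 ↦ 2/3  <
p = 0, r = 1 ↦ 1  ≥
p = 1/3, r = 0 ↦ 1/3  <
p = 1/3, r = 1/3 ↦ 2/3  <
p = 1/3, r = 2/3 ↦ 1  ≥
p = 1/3, r = 1 ↦ 2/3  <
p = 2/3, r = 0 ↦ 2/3  <
p = 2/3, r = 1/3 ↦ 1  ≥
p = 2/3, r = 2/3 ↦ 2/3  <
p = 2/3, r = 1 ↦ 1/3  <
p = 1, r = 0 ↦ 1  ≥
p = 1, r = 1/3 ↦ 2/3  <
p = 1, r = 2/3 ↦ 1/3  <
p = 1, r = 1 ↦ 0  <
So 4 of the 16 assignments meet the threshold.

4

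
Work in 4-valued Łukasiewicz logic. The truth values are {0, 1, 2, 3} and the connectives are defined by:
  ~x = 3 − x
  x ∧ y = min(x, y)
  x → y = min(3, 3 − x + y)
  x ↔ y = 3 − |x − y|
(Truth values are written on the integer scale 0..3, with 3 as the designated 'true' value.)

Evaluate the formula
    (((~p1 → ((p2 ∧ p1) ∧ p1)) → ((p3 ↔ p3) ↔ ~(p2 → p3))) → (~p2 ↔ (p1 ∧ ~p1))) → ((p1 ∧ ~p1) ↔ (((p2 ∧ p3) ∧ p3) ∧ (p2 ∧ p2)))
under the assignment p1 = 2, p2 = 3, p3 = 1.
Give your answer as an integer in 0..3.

3

~p1 = ~2 = 1
p2 ∧ p1 = 3 ∧ 2 = 2
(p2 ∧ p1) ∧ p1 = 2 ∧ 2 = 2
~p1 → ((p2 ∧ p1) ∧ p1) = 1 → 2 = 3
p3 ↔ p3 = 1 ↔ 1 = 3
p2 → p3 = 3 → 1 = 1
~(p2 → p3) = ~1 = 2
(p3 ↔ p3) ↔ ~(p2 → p3) = 3 ↔ 2 = 2
(~p1 → ((p2 ∧ p1) ∧ p1)) → ((p3 ↔ p3) ↔ ~(p2 → p3)) = 3 → 2 = 2
~p2 = ~3 = 0
~p1 = ~2 = 1
p1 ∧ ~p1 = 2 ∧ 1 = 1
~p2 ↔ (p1 ∧ ~p1) = 0 ↔ 1 = 2
((~p1 → ((p2 ∧ p1) ∧ p1)) → ((p3 ↔ p3) ↔ ~(p2 → p3))) → (~p2 ↔ (p1 ∧ ~p1)) = 2 → 2 = 3
~p1 = ~2 = 1
p1 ∧ ~p1 = 2 ∧ 1 = 1
p2 ∧ p3 = 3 ∧ 1 = 1
(p2 ∧ p3) ∧ p3 = 1 ∧ 1 = 1
p2 ∧ p2 = 3 ∧ 3 = 3
((p2 ∧ p3) ∧ p3) ∧ (p2 ∧ p2) = 1 ∧ 3 = 1
(p1 ∧ ~p1) ↔ (((p2 ∧ p3) ∧ p3) ∧ (p2 ∧ p2)) = 1 ↔ 1 = 3
(((~p1 → ((p2 ∧ p1) ∧ p1)) → ((p3 ↔ p3) ↔ ~(p2 → p3))) → (~p2 ↔ (p1 ∧ ~p1))) → ((p1 ∧ ~p1) ↔ (((p2 ∧ p3) ∧ p3) ∧ (p2 ∧ p2))) = 3 → 3 = 3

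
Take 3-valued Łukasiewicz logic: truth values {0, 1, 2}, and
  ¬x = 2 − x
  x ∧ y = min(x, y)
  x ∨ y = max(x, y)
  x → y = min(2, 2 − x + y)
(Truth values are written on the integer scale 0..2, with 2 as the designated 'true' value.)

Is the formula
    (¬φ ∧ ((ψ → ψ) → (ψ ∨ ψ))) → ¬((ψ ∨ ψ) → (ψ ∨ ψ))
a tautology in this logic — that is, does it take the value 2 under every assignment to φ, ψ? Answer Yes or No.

Counterexample: take φ = 0, ψ = 1.
¬φ = ¬0 = 2
ψ → ψ = 1 → 1 = 2
ψ ∨ ψ = 1 ∨ 1 = 1
(ψ → ψ) → (ψ ∨ ψ) = 2 → 1 = 1
¬φ ∧ ((ψ → ψ) → (ψ ∨ ψ)) = 2 ∧ 1 = 1
ψ ∨ ψ = 1 ∨ 1 = 1
ψ ∨ ψ = 1 ∨ 1 = 1
(ψ ∨ ψ) → (ψ ∨ ψ) = 1 → 1 = 2
¬((ψ ∨ ψ) → (ψ ∨ ψ)) = ¬2 = 0
(¬φ ∧ ((ψ → ψ) → (ψ ∨ ψ))) → ¬((ψ ∨ ψ) → (ψ ∨ ψ)) = 1 → 0 = 1
This gives 1 ≠ 2.

No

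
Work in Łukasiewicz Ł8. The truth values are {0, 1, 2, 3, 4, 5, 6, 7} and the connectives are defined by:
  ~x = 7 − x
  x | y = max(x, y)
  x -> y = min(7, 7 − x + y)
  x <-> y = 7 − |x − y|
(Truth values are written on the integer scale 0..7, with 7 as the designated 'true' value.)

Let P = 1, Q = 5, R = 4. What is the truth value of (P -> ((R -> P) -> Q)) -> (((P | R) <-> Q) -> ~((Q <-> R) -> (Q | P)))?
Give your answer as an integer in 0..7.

2

R -> P = 4 -> 1 = 4
(R -> P) -> Q = 4 -> 5 = 7
P -> ((R -> P) -> Q) = 1 -> 7 = 7
P | R = 1 | 4 = 4
(P | R) <-> Q = 4 <-> 5 = 6
Q <-> R = 5 <-> 4 = 6
Q | P = 5 | 1 = 5
(Q <-> R) -> (Q | P) = 6 -> 5 = 6
~((Q <-> R) -> (Q | P)) = ~6 = 1
((P | R) <-> Q) -> ~((Q <-> R) -> (Q | P)) = 6 -> 1 = 2
(P -> ((R -> P) -> Q)) -> (((P | R) <-> Q) -> ~((Q <-> R) -> (Q | P))) = 7 -> 2 = 2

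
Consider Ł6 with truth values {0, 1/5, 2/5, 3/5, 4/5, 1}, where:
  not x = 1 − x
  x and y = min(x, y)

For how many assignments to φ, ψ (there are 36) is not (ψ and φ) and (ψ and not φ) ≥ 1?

1

value 1: 1 assignment (counts)
value 4/5: 3 assignments
value 3/5: 5 assignments
value 2/5: 7 assignments
value 1/5: 9 assignments
value 0: 11 assignments
So 1 of the 36 assignments meets the threshold.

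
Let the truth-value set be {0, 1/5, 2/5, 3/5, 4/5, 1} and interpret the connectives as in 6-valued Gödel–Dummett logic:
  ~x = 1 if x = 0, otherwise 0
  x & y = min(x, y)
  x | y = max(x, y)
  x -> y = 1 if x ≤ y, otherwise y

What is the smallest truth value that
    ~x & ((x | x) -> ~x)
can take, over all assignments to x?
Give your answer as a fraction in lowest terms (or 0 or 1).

0

Take x = 1/5:
~x = ~1/5 = 0
x | x = 1/5 | 1/5 = 1/5
~x = ~1/5 = 0
(x | x) -> ~x = 1/5 -> 0 = 0
~x & ((x | x) -> ~x) = 0 & 0 = 0
No assignment yields a value below 0, so this is the minimum.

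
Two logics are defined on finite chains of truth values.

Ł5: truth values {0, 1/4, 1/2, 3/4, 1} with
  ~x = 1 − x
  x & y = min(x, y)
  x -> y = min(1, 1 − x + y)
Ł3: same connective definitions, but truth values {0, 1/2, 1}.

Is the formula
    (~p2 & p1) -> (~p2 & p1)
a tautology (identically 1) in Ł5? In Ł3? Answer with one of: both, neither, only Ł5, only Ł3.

both

In Ł5: every assignment gives 1 — tautology.
In Ł3: every assignment gives 1 — tautology.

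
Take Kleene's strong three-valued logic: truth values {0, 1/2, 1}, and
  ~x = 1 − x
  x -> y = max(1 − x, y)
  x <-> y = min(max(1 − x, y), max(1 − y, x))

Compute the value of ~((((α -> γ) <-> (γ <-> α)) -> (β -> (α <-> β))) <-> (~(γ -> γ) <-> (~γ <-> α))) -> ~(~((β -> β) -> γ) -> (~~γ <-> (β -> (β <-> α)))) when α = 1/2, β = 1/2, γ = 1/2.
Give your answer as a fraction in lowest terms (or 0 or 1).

α -> γ = 1/2 -> 1/2 = 1/2
γ <-> α = 1/2 <-> 1/2 = 1/2
(α -> γ) <-> (γ <-> α) = 1/2 <-> 1/2 = 1/2
α <-> β = 1/2 <-> 1/2 = 1/2
β -> (α <-> β) = 1/2 -> 1/2 = 1/2
((α -> γ) <-> (γ <-> α)) -> (β -> (α <-> β)) = 1/2 -> 1/2 = 1/2
γ -> γ = 1/2 -> 1/2 = 1/2
~(γ -> γ) = ~1/2 = 1/2
~γ = ~1/2 = 1/2
~γ <-> α = 1/2 <-> 1/2 = 1/2
~(γ -> γ) <-> (~γ <-> α) = 1/2 <-> 1/2 = 1/2
(((α -> γ) <-> (γ <-> α)) -> (β -> (α <-> β))) <-> (~(γ -> γ) <-> (~γ <-> α)) = 1/2 <-> 1/2 = 1/2
~((((α -> γ) <-> (γ <-> α)) -> (β -> (α <-> β))) <-> (~(γ -> γ) <-> (~γ <-> α))) = ~1/2 = 1/2
β -> β = 1/2 -> 1/2 = 1/2
(β -> β) -> γ = 1/2 -> 1/2 = 1/2
~((β -> β) -> γ) = ~1/2 = 1/2
~γ = ~1/2 = 1/2
~~γ = ~1/2 = 1/2
β <-> α = 1/2 <-> 1/2 = 1/2
β -> (β <-> α) = 1/2 -> 1/2 = 1/2
~~γ <-> (β -> (β <-> α)) = 1/2 <-> 1/2 = 1/2
~((β -> β) -> γ) -> (~~γ <-> (β -> (β <-> α))) = 1/2 -> 1/2 = 1/2
~(~((β -> β) -> γ) -> (~~γ <-> (β -> (β <-> α)))) = ~1/2 = 1/2
~((((α -> γ) <-> (γ <-> α)) -> (β -> (α <-> β))) <-> (~(γ -> γ) <-> (~γ <-> α))) -> ~(~((β -> β) -> γ) -> (~~γ <-> (β -> (β <-> α)))) = 1/2 -> 1/2 = 1/2

1/2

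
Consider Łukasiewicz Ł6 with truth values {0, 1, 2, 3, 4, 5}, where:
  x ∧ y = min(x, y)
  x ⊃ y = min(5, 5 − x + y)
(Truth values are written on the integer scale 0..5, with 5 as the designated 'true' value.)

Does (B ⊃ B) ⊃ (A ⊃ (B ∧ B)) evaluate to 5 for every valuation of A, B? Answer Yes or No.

No

Counterexample: take A = 1, B = 0.
B ⊃ B = 0 ⊃ 0 = 5
B ∧ B = 0 ∧ 0 = 0
A ⊃ (B ∧ B) = 1 ⊃ 0 = 4
(B ⊃ B) ⊃ (A ⊃ (B ∧ B)) = 5 ⊃ 4 = 4
This gives 4 ≠ 5.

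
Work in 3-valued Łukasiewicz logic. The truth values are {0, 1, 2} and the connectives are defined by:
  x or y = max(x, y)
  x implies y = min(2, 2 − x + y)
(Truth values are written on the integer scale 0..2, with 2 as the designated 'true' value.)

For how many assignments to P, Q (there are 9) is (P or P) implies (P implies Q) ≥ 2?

7

P = 0, Q = 0 ↦ 2  ≥
P = 0, Q = 1 ↦ 2  ≥
P = 0, Q = 2 ↦ 2  ≥
P = 1, Q = 0 ↦ 2  ≥
P = 1, Q = 1 ↦ 2  ≥
P = 1, Q = 2 ↦ 2  ≥
P = 2, Q = 0 ↦ 0  <
P = 2, Q = 1 ↦ 1  <
P = 2, Q = 2 ↦ 2  ≥
So 7 of the 9 assignments meet the threshold.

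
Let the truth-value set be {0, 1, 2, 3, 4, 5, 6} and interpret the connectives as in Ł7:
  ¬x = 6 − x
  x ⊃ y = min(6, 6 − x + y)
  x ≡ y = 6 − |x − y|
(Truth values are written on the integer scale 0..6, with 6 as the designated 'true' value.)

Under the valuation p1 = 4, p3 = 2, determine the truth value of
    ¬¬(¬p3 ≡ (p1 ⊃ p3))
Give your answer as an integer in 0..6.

6

¬p3 = ¬2 = 4
p1 ⊃ p3 = 4 ⊃ 2 = 4
¬p3 ≡ (p1 ⊃ p3) = 4 ≡ 4 = 6
¬(¬p3 ≡ (p1 ⊃ p3)) = ¬6 = 0
¬¬(¬p3 ≡ (p1 ⊃ p3)) = ¬0 = 6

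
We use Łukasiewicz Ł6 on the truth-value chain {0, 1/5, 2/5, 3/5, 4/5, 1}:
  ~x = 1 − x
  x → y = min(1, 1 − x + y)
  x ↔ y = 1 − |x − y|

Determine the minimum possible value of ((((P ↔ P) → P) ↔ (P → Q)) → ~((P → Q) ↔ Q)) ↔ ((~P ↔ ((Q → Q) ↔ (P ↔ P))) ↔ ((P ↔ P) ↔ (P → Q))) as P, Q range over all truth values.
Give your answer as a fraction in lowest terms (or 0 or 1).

3/5

Take P = 2/5, Q = 2/5:
P ↔ P = 2/5 ↔ 2/5 = 1
(P ↔ P) → P = 1 → 2/5 = 2/5
P → Q = 2/5 → 2/5 = 1
((P ↔ P) → P) ↔ (P → Q) = 2/5 ↔ 1 = 2/5
P → Q = 2/5 → 2/5 = 1
(P → Q) ↔ Q = 1 ↔ 2/5 = 2/5
~((P → Q) ↔ Q) = ~2/5 = 3/5
(((P ↔ P) → P) ↔ (P → Q)) → ~((P → Q) ↔ Q) = 2/5 → 3/5 = 1
~P = ~2/5 = 3/5
Q → Q = 2/5 → 2/5 = 1
P ↔ P = 2/5 ↔ 2/5 = 1
(Q → Q) ↔ (P ↔ P) = 1 ↔ 1 = 1
~P ↔ ((Q → Q) ↔ (P ↔ P)) = 3/5 ↔ 1 = 3/5
P ↔ P = 2/5 ↔ 2/5 = 1
P → Q = 2/5 → 2/5 = 1
(P ↔ P) ↔ (P → Q) = 1 ↔ 1 = 1
(~P ↔ ((Q → Q) ↔ (P ↔ P))) ↔ ((P ↔ P) ↔ (P → Q)) = 3/5 ↔ 1 = 3/5
((((P ↔ P) → P) ↔ (P → Q)) → ~((P → Q) ↔ Q)) ↔ ((~P ↔ ((Q → Q) ↔ (P ↔ P))) ↔ ((P ↔ P) ↔ (P → Q))) = 1 ↔ 3/5 = 3/5
No assignment yields a value below 3/5, so this is the minimum.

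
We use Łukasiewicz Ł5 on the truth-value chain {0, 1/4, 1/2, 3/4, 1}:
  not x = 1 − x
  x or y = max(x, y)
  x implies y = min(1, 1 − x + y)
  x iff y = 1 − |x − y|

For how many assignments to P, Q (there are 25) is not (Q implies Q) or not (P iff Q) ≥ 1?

value 1: 2 assignments (counts)
value 3/4: 4 assignments
value 1/2: 6 assignments
value 1/4: 8 assignments
value 0: 5 assignments
So 2 of the 25 assignments meet the threshold.

2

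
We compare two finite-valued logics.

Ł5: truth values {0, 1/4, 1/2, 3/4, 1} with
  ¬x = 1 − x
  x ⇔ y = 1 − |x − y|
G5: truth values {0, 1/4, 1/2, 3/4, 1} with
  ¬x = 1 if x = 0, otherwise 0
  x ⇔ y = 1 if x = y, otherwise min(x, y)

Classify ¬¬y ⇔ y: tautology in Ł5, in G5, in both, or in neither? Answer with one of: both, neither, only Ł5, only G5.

In Ł5: every assignment gives 1 — tautology.
In G5: at y = 1/4 the value is 1/4 — not a tautology.

only Ł5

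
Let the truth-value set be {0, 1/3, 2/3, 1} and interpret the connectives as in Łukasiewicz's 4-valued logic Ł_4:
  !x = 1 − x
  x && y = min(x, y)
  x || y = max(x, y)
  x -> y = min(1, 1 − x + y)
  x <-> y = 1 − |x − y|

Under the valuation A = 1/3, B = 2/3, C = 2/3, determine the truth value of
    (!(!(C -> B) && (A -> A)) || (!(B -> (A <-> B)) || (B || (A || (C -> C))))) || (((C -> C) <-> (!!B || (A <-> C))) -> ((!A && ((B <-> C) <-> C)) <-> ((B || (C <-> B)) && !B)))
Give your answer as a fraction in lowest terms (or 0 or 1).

1

C -> B = 2/3 -> 2/3 = 1
!(C -> B) = !1 = 0
A -> A = 1/3 -> 1/3 = 1
!(C -> B) && (A -> A) = 0 && 1 = 0
!(!(C -> B) && (A -> A)) = !0 = 1
A <-> B = 1/3 <-> 2/3 = 2/3
B -> (A <-> B) = 2/3 -> 2/3 = 1
!(B -> (A <-> B)) = !1 = 0
C -> C = 2/3 -> 2/3 = 1
A || (C -> C) = 1/3 || 1 = 1
B || (A || (C -> C)) = 2/3 || 1 = 1
!(B -> (A <-> B)) || (B || (A || (C -> C))) = 0 || 1 = 1
!(!(C -> B) && (A -> A)) || (!(B -> (A <-> B)) || (B || (A || (C -> C)))) = 1 || 1 = 1
C -> C = 2/3 -> 2/3 = 1
!B = !2/3 = 1/3
!!B = !1/3 = 2/3
A <-> C = 1/3 <-> 2/3 = 2/3
!!B || (A <-> C) = 2/3 || 2/3 = 2/3
(C -> C) <-> (!!B || (A <-> C)) = 1 <-> 2/3 = 2/3
!A = !1/3 = 2/3
B <-> C = 2/3 <-> 2/3 = 1
(B <-> C) <-> C = 1 <-> 2/3 = 2/3
!A && ((B <-> C) <-> C) = 2/3 && 2/3 = 2/3
C <-> B = 2/3 <-> 2/3 = 1
B || (C <-> B) = 2/3 || 1 = 1
!B = !2/3 = 1/3
(B || (C <-> B)) && !B = 1 && 1/3 = 1/3
(!A && ((B <-> C) <-> C)) <-> ((B || (C <-> B)) && !B) = 2/3 <-> 1/3 = 2/3
((C -> C) <-> (!!B || (A <-> C))) -> ((!A && ((B <-> C) <-> C)) <-> ((B || (C <-> B)) && !B)) = 2/3 -> 2/3 = 1
(!(!(C -> B) && (A -> A)) || (!(B -> (A <-> B)) || (B || (A || (C -> C))))) || (((C -> C) <-> (!!B || (A <-> C))) -> ((!A && ((B <-> C) <-> C)) <-> ((B || (C <-> B)) && !B))) = 1 || 1 = 1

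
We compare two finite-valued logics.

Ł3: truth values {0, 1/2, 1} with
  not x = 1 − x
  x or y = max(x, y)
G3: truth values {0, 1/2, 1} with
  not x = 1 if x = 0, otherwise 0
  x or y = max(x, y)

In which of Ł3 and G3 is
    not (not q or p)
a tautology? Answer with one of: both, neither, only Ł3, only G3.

neither

In Ł3: at p = 0, q = 0 the value is 0 — not a tautology.
In G3: at p = 0, q = 0 the value is 0 — not a tautology.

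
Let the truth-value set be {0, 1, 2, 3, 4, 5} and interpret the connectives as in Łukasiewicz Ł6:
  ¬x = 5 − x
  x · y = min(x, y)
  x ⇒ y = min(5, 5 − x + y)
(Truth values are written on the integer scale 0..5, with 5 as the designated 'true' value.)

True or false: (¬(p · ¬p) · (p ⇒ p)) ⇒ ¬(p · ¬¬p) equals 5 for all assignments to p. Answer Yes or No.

Counterexample: take p = 3.
¬p = ¬3 = 2
p · ¬p = 3 · 2 = 2
¬(p · ¬p) = ¬2 = 3
p ⇒ p = 3 ⇒ 3 = 5
¬(p · ¬p) · (p ⇒ p) = 3 · 5 = 3
¬p = ¬3 = 2
¬¬p = ¬2 = 3
p · ¬¬p = 3 · 3 = 3
¬(p · ¬¬p) = ¬3 = 2
(¬(p · ¬p) · (p ⇒ p)) ⇒ ¬(p · ¬¬p) = 3 ⇒ 2 = 4
This gives 4 ≠ 5.

No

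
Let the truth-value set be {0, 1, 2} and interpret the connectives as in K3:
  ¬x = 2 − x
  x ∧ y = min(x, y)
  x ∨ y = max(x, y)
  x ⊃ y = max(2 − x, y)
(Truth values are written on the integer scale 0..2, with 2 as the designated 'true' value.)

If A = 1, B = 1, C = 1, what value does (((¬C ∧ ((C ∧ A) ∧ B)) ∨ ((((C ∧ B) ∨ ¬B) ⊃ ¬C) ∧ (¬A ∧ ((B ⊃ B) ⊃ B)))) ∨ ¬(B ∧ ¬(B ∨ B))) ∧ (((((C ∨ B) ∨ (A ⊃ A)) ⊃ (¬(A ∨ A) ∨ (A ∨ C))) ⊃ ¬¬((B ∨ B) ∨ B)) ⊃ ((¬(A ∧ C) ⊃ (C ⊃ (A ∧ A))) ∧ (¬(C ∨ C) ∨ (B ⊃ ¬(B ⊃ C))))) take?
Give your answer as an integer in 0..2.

¬C = ¬1 = 1
C ∧ A = 1 ∧ 1 = 1
(C ∧ A) ∧ B = 1 ∧ 1 = 1
¬C ∧ ((C ∧ A) ∧ B) = 1 ∧ 1 = 1
C ∧ B = 1 ∧ 1 = 1
¬B = ¬1 = 1
(C ∧ B) ∨ ¬B = 1 ∨ 1 = 1
¬C = ¬1 = 1
((C ∧ B) ∨ ¬B) ⊃ ¬C = 1 ⊃ 1 = 1
¬A = ¬1 = 1
B ⊃ B = 1 ⊃ 1 = 1
(B ⊃ B) ⊃ B = 1 ⊃ 1 = 1
¬A ∧ ((B ⊃ B) ⊃ B) = 1 ∧ 1 = 1
(((C ∧ B) ∨ ¬B) ⊃ ¬C) ∧ (¬A ∧ ((B ⊃ B) ⊃ B)) = 1 ∧ 1 = 1
(¬C ∧ ((C ∧ A) ∧ B)) ∨ ((((C ∧ B) ∨ ¬B) ⊃ ¬C) ∧ (¬A ∧ ((B ⊃ B) ⊃ B))) = 1 ∨ 1 = 1
B ∨ B = 1 ∨ 1 = 1
¬(B ∨ B) = ¬1 = 1
B ∧ ¬(B ∨ B) = 1 ∧ 1 = 1
¬(B ∧ ¬(B ∨ B)) = ¬1 = 1
((¬C ∧ ((C ∧ A) ∧ B)) ∨ ((((C ∧ B) ∨ ¬B) ⊃ ¬C) ∧ (¬A ∧ ((B ⊃ B) ⊃ B)))) ∨ ¬(B ∧ ¬(B ∨ B)) = 1 ∨ 1 = 1
C ∨ B = 1 ∨ 1 = 1
A ⊃ A = 1 ⊃ 1 = 1
(C ∨ B) ∨ (A ⊃ A) = 1 ∨ 1 = 1
A ∨ A = 1 ∨ 1 = 1
¬(A ∨ A) = ¬1 = 1
A ∨ C = 1 ∨ 1 = 1
¬(A ∨ A) ∨ (A ∨ C) = 1 ∨ 1 = 1
((C ∨ B) ∨ (A ⊃ A)) ⊃ (¬(A ∨ A) ∨ (A ∨ C)) = 1 ⊃ 1 = 1
B ∨ B = 1 ∨ 1 = 1
(B ∨ B) ∨ B = 1 ∨ 1 = 1
¬((B ∨ B) ∨ B) = ¬1 = 1
¬¬((B ∨ B) ∨ B) = ¬1 = 1
(((C ∨ B) ∨ (A ⊃ A)) ⊃ (¬(A ∨ A) ∨ (A ∨ C))) ⊃ ¬¬((B ∨ B) ∨ B) = 1 ⊃ 1 = 1
A ∧ C = 1 ∧ 1 = 1
¬(A ∧ C) = ¬1 = 1
A ∧ A = 1 ∧ 1 = 1
C ⊃ (A ∧ A) = 1 ⊃ 1 = 1
¬(A ∧ C) ⊃ (C ⊃ (A ∧ A)) = 1 ⊃ 1 = 1
C ∨ C = 1 ∨ 1 = 1
¬(C ∨ C) = ¬1 = 1
B ⊃ C = 1 ⊃ 1 = 1
¬(B ⊃ C) = ¬1 = 1
B ⊃ ¬(B ⊃ C) = 1 ⊃ 1 = 1
¬(C ∨ C) ∨ (B ⊃ ¬(B ⊃ C)) = 1 ∨ 1 = 1
(¬(A ∧ C) ⊃ (C ⊃ (A ∧ A))) ∧ (¬(C ∨ C) ∨ (B ⊃ ¬(B ⊃ C))) = 1 ∧ 1 = 1
((((C ∨ B) ∨ (A ⊃ A)) ⊃ (¬(A ∨ A) ∨ (A ∨ C))) ⊃ ¬¬((B ∨ B) ∨ B)) ⊃ ((¬(A ∧ C) ⊃ (C ⊃ (A ∧ A))) ∧ (¬(C ∨ C) ∨ (B ⊃ ¬(B ⊃ C)))) = 1 ⊃ 1 = 1
(((¬C ∧ ((C ∧ A) ∧ B)) ∨ ((((C ∧ B) ∨ ¬B) ⊃ ¬C) ∧ (¬A ∧ ((B ⊃ B) ⊃ B)))) ∨ ¬(B ∧ ¬(B ∨ B))) ∧ (((((C ∨ B) ∨ (A ⊃ A)) ⊃ (¬(A ∨ A) ∨ (A ∨ C))) ⊃ ¬¬((B ∨ B) ∨ B)) ⊃ ((¬(A ∧ C) ⊃ (C ⊃ (A ∧ A))) ∧ (¬(C ∨ C) ∨ (B ⊃ ¬(B ⊃ C))))) = 1 ∧ 1 = 1

1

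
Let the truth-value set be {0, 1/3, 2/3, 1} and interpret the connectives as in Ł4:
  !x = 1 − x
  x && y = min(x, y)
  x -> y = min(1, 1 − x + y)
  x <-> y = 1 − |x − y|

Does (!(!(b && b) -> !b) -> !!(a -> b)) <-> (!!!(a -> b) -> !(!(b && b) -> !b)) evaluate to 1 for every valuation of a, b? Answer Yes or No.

Counterexample: take a = 1/3, b = 0.
b && b = 0 && 0 = 0
!(b && b) = !0 = 1
!b = !0 = 1
!(b && b) -> !b = 1 -> 1 = 1
!(!(b && b) -> !b) = !1 = 0
a -> b = 1/3 -> 0 = 2/3
!(a -> b) = !2/3 = 1/3
!!(a -> b) = !1/3 = 2/3
!(!(b && b) -> !b) -> !!(a -> b) = 0 -> 2/3 = 1
a -> b = 1/3 -> 0 = 2/3
!(a -> b) = !2/3 = 1/3
!!(a -> b) = !1/3 = 2/3
!!!(a -> b) = !2/3 = 1/3
b && b = 0 && 0 = 0
!(b && b) = !0 = 1
!b = !0 = 1
!(b && b) -> !b = 1 -> 1 = 1
!(!(b && b) -> !b) = !1 = 0
!!!(a -> b) -> !(!(b && b) -> !b) = 1/3 -> 0 = 2/3
(!(!(b && b) -> !b) -> !!(a -> b)) <-> (!!!(a -> b) -> !(!(b && b) -> !b)) = 1 <-> 2/3 = 2/3
This gives 2/3 ≠ 1.

No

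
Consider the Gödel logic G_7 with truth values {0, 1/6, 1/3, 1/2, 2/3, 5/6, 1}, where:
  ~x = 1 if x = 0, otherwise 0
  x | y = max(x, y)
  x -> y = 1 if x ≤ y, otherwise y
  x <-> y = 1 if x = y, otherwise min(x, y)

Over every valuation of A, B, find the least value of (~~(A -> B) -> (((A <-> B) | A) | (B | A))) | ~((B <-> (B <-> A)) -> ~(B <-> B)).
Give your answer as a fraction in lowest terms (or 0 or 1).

1/6

Take A = 0, B = 1/6:
A -> B = 0 -> 1/6 = 1
~(A -> B) = ~1 = 0
~~(A -> B) = ~0 = 1
A <-> B = 0 <-> 1/6 = 0
(A <-> B) | A = 0 | 0 = 0
B | A = 1/6 | 0 = 1/6
((A <-> B) | A) | (B | A) = 0 | 1/6 = 1/6
~~(A -> B) -> (((A <-> B) | A) | (B | A)) = 1 -> 1/6 = 1/6
B <-> A = 1/6 <-> 0 = 0
B <-> (B <-> A) = 1/6 <-> 0 = 0
B <-> B = 1/6 <-> 1/6 = 1
~(B <-> B) = ~1 = 0
(B <-> (B <-> A)) -> ~(B <-> B) = 0 -> 0 = 1
~((B <-> (B <-> A)) -> ~(B <-> B)) = ~1 = 0
(~~(A -> B) -> (((A <-> B) | A) | (B | A))) | ~((B <-> (B <-> A)) -> ~(B <-> B)) = 1/6 | 0 = 1/6
No assignment yields a value below 1/6, so this is the minimum.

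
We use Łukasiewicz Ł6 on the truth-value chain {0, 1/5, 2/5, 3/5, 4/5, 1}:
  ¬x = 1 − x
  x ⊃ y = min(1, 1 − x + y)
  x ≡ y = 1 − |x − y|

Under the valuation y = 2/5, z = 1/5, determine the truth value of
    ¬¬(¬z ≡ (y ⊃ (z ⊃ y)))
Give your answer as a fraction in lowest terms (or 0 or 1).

4/5

¬z = ¬1/5 = 4/5
z ⊃ y = 1/5 ⊃ 2/5 = 1
y ⊃ (z ⊃ y) = 2/5 ⊃ 1 = 1
¬z ≡ (y ⊃ (z ⊃ y)) = 4/5 ≡ 1 = 4/5
¬(¬z ≡ (y ⊃ (z ⊃ y))) = ¬4/5 = 1/5
¬¬(¬z ≡ (y ⊃ (z ⊃ y))) = ¬1/5 = 4/5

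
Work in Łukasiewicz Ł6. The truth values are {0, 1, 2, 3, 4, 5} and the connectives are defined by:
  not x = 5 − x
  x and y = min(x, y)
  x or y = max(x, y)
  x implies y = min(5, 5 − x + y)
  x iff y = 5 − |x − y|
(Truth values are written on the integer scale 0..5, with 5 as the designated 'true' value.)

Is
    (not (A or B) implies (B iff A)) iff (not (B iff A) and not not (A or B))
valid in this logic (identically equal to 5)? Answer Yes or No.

Counterexample: take A = 0, B = 0.
A or B = 0 or 0 = 0
not (A or B) = not 0 = 5
B iff A = 0 iff 0 = 5
not (A or B) implies (B iff A) = 5 implies 5 = 5
B iff A = 0 iff 0 = 5
not (B iff A) = not 5 = 0
A or B = 0 or 0 = 0
not (A or B) = not 0 = 5
not not (A or B) = not 5 = 0
not (B iff A) and not not (A or B) = 0 and 0 = 0
(not (A or B) implies (B iff A)) iff (not (B iff A) and not not (A or B)) = 5 iff 0 = 0
This gives 0 ≠ 5.

No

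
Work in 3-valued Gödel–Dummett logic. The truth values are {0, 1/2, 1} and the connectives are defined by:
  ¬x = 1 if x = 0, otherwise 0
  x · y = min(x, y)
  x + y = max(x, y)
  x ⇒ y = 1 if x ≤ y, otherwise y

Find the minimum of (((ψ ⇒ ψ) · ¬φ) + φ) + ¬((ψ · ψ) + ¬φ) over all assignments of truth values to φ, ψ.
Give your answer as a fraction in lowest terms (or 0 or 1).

1/2

Take φ = 1/2, ψ = 1/2:
ψ ⇒ ψ = 1/2 ⇒ 1/2 = 1
¬φ = ¬1/2 = 0
(ψ ⇒ ψ) · ¬φ = 1 · 0 = 0
((ψ ⇒ ψ) · ¬φ) + φ = 0 + 1/2 = 1/2
ψ · ψ = 1/2 · 1/2 = 1/2
¬φ = ¬1/2 = 0
(ψ · ψ) + ¬φ = 1/2 + 0 = 1/2
¬((ψ · ψ) + ¬φ) = ¬1/2 = 0
(((ψ ⇒ ψ) · ¬φ) + φ) + ¬((ψ · ψ) + ¬φ) = 1/2 + 0 = 1/2
No assignment yields a value below 1/2, so this is the minimum.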